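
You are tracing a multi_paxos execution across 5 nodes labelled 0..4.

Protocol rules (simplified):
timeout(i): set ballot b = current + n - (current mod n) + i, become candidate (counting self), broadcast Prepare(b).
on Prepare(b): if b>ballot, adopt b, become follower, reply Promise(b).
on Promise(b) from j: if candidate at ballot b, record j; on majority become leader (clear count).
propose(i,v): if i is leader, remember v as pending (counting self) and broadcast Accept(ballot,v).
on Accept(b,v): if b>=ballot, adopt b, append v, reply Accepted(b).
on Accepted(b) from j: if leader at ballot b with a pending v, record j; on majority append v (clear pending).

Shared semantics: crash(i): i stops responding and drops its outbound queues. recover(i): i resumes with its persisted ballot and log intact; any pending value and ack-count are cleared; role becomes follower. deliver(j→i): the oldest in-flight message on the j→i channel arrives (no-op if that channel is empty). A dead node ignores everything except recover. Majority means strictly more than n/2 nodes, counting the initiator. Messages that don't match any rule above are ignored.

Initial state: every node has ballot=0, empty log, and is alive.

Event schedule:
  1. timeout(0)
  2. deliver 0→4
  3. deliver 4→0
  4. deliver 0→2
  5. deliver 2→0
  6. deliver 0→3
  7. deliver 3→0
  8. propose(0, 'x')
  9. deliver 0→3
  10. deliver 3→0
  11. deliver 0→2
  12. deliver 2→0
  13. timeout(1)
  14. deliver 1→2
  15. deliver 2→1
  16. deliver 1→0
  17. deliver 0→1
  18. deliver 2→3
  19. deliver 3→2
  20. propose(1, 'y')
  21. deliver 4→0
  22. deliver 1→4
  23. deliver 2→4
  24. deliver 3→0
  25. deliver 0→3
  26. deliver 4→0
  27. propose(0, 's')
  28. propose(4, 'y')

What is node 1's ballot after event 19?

6

1. timeout(0):  <0:cand b5 ->
2. deliver 0→4:  <4:foll b5 ->
3. deliver 4→0:  nop
4. deliver 0→2:  <2:foll b5 ->
5. deliver 2→0:  <0:lead b5 ->
6. deliver 0→3:  <3:foll b5 ->
7. deliver 3→0:  nop
8. propose(0,'x'):  nop
9. deliver 0→3:  <3:foll b5 x>
10. deliver 3→0:  nop
11. deliver 0→2:  <2:foll b5 x>
12. deliver 2→0:  <0:lead b5 x>
13. timeout(1):  <1:cand b6 ->
14. deliver 1→2:  <2:foll b6 x>
15. deliver 2→1:  nop
16. deliver 1→0:  <0:foll b6 x>
17. deliver 0→1:  nop
18. deliver 2→3:  nop
19. deliver 3→2:  nop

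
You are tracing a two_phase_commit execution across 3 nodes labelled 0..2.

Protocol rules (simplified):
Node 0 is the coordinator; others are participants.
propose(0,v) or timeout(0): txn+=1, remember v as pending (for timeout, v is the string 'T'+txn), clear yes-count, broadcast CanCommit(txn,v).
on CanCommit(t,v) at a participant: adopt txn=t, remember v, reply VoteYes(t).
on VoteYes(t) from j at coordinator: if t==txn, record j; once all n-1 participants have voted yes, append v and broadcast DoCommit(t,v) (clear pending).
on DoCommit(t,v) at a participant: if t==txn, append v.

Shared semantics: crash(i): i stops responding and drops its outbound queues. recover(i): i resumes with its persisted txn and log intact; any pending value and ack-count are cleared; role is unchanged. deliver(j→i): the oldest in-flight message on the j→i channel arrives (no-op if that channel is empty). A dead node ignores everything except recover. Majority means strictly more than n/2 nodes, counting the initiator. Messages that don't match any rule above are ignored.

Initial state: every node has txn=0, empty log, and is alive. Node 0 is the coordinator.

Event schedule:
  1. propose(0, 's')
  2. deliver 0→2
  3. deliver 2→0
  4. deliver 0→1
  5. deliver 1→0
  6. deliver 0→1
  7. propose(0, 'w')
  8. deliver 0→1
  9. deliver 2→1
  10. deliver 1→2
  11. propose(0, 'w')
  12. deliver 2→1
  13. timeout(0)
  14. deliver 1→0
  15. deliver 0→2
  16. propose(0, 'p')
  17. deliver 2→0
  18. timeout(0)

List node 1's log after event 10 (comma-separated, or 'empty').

step 1 propose(0,'s'): 0={coor,t=1,log=-}
step 2 deliver 0→2: 2={part,t=1,log=-}
step 3 deliver 2→0: —
step 4 deliver 0→1: 1={part,t=1,log=-}
step 5 deliver 1→0: 0={coor,t=1,log=s}
step 6 deliver 0→1: 1={part,t=1,log=s}
step 7 propose(0,'w'): 0={coor,t=2,log=s}
step 8 deliver 0→1: 1={part,t=2,log=s}
step 9 deliver 2→1: —
step 10 deliver 1→2: —

s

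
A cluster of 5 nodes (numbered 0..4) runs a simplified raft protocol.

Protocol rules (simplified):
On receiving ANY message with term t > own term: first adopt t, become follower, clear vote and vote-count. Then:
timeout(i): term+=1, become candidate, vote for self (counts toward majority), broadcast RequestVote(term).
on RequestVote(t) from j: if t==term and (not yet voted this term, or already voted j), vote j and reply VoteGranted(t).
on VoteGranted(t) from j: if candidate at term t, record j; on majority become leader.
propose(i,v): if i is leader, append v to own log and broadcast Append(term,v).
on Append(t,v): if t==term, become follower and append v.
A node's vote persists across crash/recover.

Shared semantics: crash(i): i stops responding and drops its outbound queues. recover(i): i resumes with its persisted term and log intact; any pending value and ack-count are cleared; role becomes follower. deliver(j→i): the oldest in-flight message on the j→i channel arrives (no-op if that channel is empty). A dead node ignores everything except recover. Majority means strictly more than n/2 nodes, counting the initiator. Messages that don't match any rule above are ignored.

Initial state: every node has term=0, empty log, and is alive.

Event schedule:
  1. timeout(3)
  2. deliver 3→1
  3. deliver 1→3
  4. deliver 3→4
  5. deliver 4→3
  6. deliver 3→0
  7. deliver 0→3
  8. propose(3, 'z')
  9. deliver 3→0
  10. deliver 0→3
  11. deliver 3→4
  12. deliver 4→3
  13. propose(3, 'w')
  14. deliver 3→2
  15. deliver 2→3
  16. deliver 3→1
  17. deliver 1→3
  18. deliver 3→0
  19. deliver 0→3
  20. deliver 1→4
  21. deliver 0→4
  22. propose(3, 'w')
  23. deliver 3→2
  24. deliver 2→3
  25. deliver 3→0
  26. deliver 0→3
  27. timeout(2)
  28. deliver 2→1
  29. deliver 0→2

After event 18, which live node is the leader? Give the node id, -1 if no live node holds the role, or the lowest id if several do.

3

e1 timeout(3): 3[cand,t=1,-]
e2 deliver 3→1: 1[foll,t=1,-]
e3 deliver 1→3: ·
e4 deliver 3→4: 4[foll,t=1,-]
e5 deliver 4→3: 3[lead,t=1,-]
e6 deliver 3→0: 0[foll,t=1,-]
e7 deliver 0→3: ·
e8 propose(3,'z'): 3[lead,t=1,z]
e9 deliver 3→0: 0[foll,t=1,z]
e10 deliver 0→3: ·
e11 deliver 3→4: 4[foll,t=1,z]
e12 deliver 4→3: ·
e13 propose(3,'w'): 3[lead,t=1,z,w]
e14 deliver 3→2: 2[foll,t=1,-]
e15 deliver 2→3: ·
e16 deliver 3→1: 1[foll,t=1,z]
e17 deliver 1→3: ·
e18 deliver 3→0: 0[foll,t=1,z,w]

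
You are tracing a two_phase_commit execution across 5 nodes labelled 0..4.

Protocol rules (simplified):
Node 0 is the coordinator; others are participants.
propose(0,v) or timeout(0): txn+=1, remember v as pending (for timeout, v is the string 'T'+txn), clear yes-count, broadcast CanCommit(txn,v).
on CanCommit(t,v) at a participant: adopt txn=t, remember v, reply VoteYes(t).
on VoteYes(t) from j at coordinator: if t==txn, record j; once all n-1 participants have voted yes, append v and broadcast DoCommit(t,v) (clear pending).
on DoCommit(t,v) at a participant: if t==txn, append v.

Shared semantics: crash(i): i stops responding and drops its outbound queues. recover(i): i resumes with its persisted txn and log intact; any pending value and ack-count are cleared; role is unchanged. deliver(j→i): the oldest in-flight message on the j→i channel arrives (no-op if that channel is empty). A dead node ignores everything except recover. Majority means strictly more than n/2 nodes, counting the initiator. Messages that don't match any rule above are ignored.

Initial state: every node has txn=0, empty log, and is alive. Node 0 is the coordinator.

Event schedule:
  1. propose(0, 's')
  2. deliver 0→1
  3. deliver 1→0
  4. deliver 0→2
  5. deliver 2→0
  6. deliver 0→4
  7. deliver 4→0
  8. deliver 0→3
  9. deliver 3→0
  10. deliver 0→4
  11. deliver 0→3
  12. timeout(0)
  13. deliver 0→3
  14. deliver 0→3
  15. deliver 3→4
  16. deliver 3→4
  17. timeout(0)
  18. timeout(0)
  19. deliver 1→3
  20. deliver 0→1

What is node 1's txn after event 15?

e1 propose(0,'s'): 0[coor,t=1,-]
e2 deliver 0→1: 1[part,t=1,-]
e3 deliver 1→0: ·
e4 deliver 0→2: 2[part,t=1,-]
e5 deliver 2→0: ·
e6 deliver 0→4: 4[part,t=1,-]
e7 deliver 4→0: ·
e8 deliver 0→3: 3[part,t=1,-]
e9 deliver 3→0: 0[coor,t=1,s]
e10 deliver 0→4: 4[part,t=1,s]
e11 deliver 0→3: 3[part,t=1,s]
e12 timeout(0): 0[coor,t=2,s]
e13 deliver 0→3: 3[part,t=2,s]
e14 deliver 0→3: ·
e15 deliver 3→4: ·

1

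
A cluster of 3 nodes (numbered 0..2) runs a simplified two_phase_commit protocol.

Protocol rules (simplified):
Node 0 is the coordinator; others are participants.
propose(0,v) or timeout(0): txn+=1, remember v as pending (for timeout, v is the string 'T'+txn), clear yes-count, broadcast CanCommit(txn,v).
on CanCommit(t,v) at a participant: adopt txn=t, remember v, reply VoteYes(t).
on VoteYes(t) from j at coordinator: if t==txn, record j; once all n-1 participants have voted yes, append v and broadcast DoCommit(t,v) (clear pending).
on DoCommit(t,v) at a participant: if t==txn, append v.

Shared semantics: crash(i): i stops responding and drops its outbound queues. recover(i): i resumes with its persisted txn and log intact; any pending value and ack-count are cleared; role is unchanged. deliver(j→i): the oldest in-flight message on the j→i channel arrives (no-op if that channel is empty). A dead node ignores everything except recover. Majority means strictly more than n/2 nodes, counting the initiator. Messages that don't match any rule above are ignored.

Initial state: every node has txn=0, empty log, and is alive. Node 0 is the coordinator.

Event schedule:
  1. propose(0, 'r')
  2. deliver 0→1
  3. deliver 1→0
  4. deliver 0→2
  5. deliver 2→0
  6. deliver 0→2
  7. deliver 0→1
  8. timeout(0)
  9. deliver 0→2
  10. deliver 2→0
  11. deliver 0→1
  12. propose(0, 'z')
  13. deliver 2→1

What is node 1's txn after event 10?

1

step 1 propose(0,'r'): 0={coor,t=1,log=-}
step 2 deliver 0→1: 1={part,t=1,log=-}
step 3 deliver 1→0: —
step 4 deliver 0→2: 2={part,t=1,log=-}
step 5 deliver 2→0: 0={coor,t=1,log=r}
step 6 deliver 0→2: 2={part,t=1,log=r}
step 7 deliver 0→1: 1={part,t=1,log=r}
step 8 timeout(0): 0={coor,t=2,log=r}
step 9 deliver 0→2: 2={part,t=2,log=r}
step 10 deliver 2→0: —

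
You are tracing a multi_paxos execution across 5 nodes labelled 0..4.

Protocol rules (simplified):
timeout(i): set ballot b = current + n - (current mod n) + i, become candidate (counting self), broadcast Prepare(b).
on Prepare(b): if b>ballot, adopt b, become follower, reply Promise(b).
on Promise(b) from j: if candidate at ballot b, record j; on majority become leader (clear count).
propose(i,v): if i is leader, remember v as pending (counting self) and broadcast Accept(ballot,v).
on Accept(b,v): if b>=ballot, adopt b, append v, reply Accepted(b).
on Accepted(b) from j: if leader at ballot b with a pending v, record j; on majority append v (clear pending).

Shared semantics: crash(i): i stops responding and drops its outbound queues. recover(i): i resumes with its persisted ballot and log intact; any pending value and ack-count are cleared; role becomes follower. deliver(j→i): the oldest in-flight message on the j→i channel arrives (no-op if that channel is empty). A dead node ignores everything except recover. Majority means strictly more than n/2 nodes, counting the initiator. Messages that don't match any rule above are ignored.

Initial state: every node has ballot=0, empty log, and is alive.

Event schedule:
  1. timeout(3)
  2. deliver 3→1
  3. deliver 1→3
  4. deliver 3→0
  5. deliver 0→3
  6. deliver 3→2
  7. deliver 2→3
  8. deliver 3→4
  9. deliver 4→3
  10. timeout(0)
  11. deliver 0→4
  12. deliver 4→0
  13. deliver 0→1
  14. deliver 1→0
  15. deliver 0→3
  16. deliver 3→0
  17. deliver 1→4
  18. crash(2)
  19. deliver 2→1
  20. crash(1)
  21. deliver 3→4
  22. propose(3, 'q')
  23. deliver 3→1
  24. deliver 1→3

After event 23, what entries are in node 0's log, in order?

empty

step 1 timeout(3): 3={cand,b=8,log=-}
step 2 deliver 3→1: 1={foll,b=8,log=-}
step 3 deliver 1→3: —
step 4 deliver 3→0: 0={foll,b=8,log=-}
step 5 deliver 0→3: 3={lead,b=8,log=-}
step 6 deliver 3→2: 2={foll,b=8,log=-}
step 7 deliver 2→3: —
step 8 deliver 3→4: 4={foll,b=8,log=-}
step 9 deliver 4→3: —
step 10 timeout(0): 0={cand,b=10,log=-}
step 11 deliver 0→4: 4={foll,b=10,log=-}
step 12 deliver 4→0: —
step 13 deliver 0→1: 1={foll,b=10,log=-}
step 14 deliver 1→0: 0={lead,b=10,log=-}
step 15 deliver 0→3: 3={foll,b=10,log=-}
step 16 deliver 3→0: —
step 17 deliver 1→4: —
step 18 crash(2): 2={✗foll,b=8,log=-}
step 19 deliver 2→1: —
step 20 crash(1): 1={✗foll,b=10,log=-}
step 21 deliver 3→4: —
step 22 propose(3,'q'): —
step 23 deliver 3→1: —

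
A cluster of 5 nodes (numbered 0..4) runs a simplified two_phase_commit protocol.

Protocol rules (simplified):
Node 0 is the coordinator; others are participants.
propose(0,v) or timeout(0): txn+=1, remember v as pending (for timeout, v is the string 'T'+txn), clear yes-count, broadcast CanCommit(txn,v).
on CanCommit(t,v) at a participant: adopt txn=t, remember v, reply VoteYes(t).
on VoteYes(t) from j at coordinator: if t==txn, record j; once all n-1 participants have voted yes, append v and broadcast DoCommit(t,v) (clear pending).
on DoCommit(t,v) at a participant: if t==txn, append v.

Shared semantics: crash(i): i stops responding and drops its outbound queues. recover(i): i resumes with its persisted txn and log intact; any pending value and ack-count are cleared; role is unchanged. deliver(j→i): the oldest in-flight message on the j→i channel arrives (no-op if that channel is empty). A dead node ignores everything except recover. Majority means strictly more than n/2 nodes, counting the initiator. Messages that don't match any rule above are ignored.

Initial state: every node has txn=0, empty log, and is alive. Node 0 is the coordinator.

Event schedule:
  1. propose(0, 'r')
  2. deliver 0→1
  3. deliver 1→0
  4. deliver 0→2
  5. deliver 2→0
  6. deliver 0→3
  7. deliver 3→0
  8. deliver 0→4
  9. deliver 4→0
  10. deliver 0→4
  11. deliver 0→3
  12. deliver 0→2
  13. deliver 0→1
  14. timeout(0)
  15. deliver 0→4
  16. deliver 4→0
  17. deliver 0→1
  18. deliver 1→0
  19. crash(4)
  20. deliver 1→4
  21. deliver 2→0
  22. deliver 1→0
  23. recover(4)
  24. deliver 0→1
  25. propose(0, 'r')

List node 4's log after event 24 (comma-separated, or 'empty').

step 1 propose(0,'r'): 0={coor,t=1,log=-}
step 2 deliver 0→1: 1={part,t=1,log=-}
step 3 deliver 1→0: —
step 4 deliver 0→2: 2={part,t=1,log=-}
step 5 deliver 2→0: —
step 6 deliver 0→3: 3={part,t=1,log=-}
step 7 deliver 3→0: —
step 8 deliver 0→4: 4={part,t=1,log=-}
step 9 deliver 4→0: 0={coor,t=1,log=r}
step 10 deliver 0→4: 4={part,t=1,log=r}
step 11 deliver 0→3: 3={part,t=1,log=r}
step 12 deliver 0→2: 2={part,t=1,log=r}
step 13 deliver 0→1: 1={part,t=1,log=r}
step 14 timeout(0): 0={coor,t=2,log=r}
step 15 deliver 0→4: 4={part,t=2,log=r}
step 16 deliver 4→0: —
step 17 deliver 0→1: 1={part,t=2,log=r}
step 18 deliver 1→0: —
step 19 crash(4): 4={✗part,t=2,log=r}
step 20 deliver 1→4: —
step 21 deliver 2→0: —
step 22 deliver 1→0: —
step 23 recover(4): 4={part,t=2,log=r}
step 24 deliver 0→1: —

r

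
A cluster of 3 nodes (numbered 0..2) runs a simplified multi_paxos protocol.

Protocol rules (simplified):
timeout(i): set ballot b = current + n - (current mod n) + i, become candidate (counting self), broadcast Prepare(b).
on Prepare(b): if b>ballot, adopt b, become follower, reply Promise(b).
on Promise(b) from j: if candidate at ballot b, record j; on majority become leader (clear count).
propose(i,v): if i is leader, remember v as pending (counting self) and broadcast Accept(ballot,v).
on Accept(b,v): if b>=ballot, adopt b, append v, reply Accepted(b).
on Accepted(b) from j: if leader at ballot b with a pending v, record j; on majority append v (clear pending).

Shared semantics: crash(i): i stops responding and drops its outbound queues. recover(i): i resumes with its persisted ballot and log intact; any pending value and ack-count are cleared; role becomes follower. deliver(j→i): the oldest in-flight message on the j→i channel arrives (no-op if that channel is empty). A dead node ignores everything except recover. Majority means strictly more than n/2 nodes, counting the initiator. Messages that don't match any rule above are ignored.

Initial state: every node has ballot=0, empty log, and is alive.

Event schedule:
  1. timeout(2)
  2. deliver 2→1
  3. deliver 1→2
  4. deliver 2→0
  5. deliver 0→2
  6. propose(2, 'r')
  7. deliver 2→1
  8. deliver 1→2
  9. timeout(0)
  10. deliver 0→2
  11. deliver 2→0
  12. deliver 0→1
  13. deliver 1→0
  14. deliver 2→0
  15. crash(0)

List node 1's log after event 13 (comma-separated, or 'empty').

e1 timeout(2): 2[cand,b=5,-]
e2 deliver 2→1: 1[foll,b=5,-]
e3 deliver 1→2: 2[lead,b=5,-]
e4 deliver 2→0: 0[foll,b=5,-]
e5 deliver 0→2: ·
e6 propose(2,'r'): ·
e7 deliver 2→1: 1[foll,b=5,r]
e8 deliver 1→2: 2[lead,b=5,r]
e9 timeout(0): 0[cand,b=6,-]
e10 deliver 0→2: 2[foll,b=6,r]
e11 deliver 2→0: ·
e12 deliver 0→1: 1[foll,b=6,r]
e13 deliver 1→0: 0[lead,b=6,-]

r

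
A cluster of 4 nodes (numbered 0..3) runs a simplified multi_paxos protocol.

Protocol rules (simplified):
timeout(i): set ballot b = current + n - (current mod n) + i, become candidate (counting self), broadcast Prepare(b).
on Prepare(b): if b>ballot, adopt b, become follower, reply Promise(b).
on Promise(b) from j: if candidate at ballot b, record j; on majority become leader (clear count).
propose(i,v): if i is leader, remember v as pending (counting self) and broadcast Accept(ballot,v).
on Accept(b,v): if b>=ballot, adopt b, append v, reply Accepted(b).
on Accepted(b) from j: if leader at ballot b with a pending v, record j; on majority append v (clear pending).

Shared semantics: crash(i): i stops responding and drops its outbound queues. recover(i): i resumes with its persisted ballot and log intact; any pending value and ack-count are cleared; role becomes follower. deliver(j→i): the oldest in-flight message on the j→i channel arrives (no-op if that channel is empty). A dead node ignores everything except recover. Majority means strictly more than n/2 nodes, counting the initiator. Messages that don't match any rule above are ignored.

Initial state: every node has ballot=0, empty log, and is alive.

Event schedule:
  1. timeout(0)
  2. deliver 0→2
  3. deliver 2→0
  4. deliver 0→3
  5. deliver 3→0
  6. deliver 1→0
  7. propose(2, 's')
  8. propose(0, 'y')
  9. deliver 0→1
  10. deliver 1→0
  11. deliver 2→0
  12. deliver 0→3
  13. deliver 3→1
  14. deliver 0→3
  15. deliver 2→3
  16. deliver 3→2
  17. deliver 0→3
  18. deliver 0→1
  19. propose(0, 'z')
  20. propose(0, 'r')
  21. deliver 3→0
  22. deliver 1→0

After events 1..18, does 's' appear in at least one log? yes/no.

no

after 1 — timeout(0): n0:cand/b4/[-]
after 2 — deliver 0→2: n2:foll/b4/[-]
after 3 — deliver 2→0: ·
after 4 — deliver 0→3: n3:foll/b4/[-]
after 5 — deliver 3→0: n0:lead/b4/[-]
after 6 — deliver 1→0: ·
after 7 — propose(2,'s'): ·
after 8 — propose(0,'y'): ·
after 9 — deliver 0→1: n1:foll/b4/[-]
after 10 — deliver 1→0: ·
after 11 — deliver 2→0: ·
after 12 — deliver 0→3: n3:foll/b4/[y]
after 13 — deliver 3→1: ·
after 14 — deliver 0→3: ·
after 15 — deliver 2→3: ·
after 16 — deliver 3→2: ·
after 17 — deliver 0→3: ·
after 18 — deliver 0→1: n1:foll/b4/[y]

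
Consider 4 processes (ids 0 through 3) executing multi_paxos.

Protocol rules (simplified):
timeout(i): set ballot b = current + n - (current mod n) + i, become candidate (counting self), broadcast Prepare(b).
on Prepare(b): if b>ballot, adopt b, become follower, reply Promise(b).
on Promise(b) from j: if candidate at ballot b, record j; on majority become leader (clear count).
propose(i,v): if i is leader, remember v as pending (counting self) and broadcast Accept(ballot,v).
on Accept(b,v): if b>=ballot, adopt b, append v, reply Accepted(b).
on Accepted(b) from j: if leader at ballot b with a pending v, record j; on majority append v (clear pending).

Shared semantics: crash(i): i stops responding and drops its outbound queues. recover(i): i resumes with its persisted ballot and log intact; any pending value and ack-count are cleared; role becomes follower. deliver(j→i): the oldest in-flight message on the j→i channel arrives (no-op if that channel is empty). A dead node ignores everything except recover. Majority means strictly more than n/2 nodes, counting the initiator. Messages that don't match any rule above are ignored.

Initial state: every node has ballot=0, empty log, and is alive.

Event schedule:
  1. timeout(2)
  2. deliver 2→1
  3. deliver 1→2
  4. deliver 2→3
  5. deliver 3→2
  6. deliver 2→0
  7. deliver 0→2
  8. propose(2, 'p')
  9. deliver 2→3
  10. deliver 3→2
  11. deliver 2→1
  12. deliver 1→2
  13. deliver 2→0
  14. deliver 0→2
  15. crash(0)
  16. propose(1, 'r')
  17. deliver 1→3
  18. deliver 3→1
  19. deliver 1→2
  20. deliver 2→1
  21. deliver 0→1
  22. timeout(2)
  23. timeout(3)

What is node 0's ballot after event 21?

step 1 timeout(2): 2={cand,b=6,log=-}
step 2 deliver 2→1: 1={foll,b=6,log=-}
step 3 deliver 1→2: —
step 4 deliver 2→3: 3={foll,b=6,log=-}
step 5 deliver 3→2: 2={lead,b=6,log=-}
step 6 deliver 2→0: 0={foll,b=6,log=-}
step 7 deliver 0→2: —
step 8 propose(2,'p'): —
step 9 deliver 2→3: 3={foll,b=6,log=p}
step 10 deliver 3→2: —
step 11 deliver 2→1: 1={foll,b=6,log=p}
step 12 deliver 1→2: 2={lead,b=6,log=p}
step 13 deliver 2→0: 0={foll,b=6,log=p}
step 14 deliver 0→2: —
step 15 crash(0): 0={✗foll,b=6,log=p}
step 16 propose(1,'r'): —
step 17 deliver 1→3: —
step 18 deliver 3→1: —
step 19 deliver 1→2: —
step 20 deliver 2→1: —
step 21 deliver 0→1: —

6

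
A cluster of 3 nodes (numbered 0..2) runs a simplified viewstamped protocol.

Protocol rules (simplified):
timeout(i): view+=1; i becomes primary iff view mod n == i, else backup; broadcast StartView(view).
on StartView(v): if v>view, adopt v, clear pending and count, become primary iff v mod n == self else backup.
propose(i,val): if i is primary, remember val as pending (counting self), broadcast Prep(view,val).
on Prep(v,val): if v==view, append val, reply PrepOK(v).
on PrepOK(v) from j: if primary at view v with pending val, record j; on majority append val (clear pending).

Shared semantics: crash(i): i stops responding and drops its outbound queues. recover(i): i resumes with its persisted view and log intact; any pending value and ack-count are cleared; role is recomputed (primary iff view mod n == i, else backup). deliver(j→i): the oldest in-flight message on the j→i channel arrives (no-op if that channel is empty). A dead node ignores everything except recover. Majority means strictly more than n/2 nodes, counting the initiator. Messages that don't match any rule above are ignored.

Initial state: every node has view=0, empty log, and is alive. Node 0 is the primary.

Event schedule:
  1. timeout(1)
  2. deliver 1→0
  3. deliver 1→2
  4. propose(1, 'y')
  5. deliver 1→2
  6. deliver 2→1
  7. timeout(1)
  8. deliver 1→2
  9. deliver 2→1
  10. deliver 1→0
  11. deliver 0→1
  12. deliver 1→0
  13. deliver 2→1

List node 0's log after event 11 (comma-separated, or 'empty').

1. timeout(1):  <1:prim v1 ->
2. deliver 1→0:  <0:back v1 ->
3. deliver 1→2:  <2:back v1 ->
4. propose(1,'y'):  nop
5. deliver 1→2:  <2:back v1 y>
6. deliver 2→1:  <1:prim v1 y>
7. timeout(1):  <1:back v2 y>
8. deliver 1→2:  <2:prim v2 y>
9. deliver 2→1:  nop
10. deliver 1→0:  <0:back v1 y>
11. deliver 0→1:  nop

y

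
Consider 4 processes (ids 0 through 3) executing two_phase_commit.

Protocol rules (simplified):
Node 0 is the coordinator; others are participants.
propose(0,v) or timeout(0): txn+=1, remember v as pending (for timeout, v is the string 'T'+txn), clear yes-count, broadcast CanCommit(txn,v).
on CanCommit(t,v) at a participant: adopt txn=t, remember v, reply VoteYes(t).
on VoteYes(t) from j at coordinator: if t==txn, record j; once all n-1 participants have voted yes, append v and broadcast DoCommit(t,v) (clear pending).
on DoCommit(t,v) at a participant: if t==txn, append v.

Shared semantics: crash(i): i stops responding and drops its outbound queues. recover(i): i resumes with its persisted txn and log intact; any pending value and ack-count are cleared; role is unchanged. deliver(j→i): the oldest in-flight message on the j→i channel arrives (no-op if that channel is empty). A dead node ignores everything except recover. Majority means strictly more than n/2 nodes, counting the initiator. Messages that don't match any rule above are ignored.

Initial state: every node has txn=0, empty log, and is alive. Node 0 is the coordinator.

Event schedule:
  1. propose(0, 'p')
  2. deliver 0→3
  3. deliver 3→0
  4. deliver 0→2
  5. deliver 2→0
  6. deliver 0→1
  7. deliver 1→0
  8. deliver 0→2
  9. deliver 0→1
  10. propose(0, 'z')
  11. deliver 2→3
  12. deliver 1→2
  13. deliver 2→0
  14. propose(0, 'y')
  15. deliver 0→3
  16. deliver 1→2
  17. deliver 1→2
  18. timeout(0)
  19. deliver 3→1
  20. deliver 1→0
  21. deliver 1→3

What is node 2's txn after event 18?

[1] propose(0,'p') → N0(coor t1 [-])
[2] deliver 0→3 → N3(part t1 [-])
[3] deliver 3→0 → ∅
[4] deliver 0→2 → N2(part t1 [-])
[5] deliver 2→0 → ∅
[6] deliver 0→1 → N1(part t1 [-])
[7] deliver 1→0 → N0(coor t1 [p])
[8] deliver 0→2 → N2(part t1 [p])
[9] deliver 0→1 → N1(part t1 [p])
[10] propose(0,'z') → N0(coor t2 [p])
[11] deliver 2→3 → ∅
[12] deliver 1→2 → ∅
[13] deliver 2→0 → ∅
[14] propose(0,'y') → N0(coor t3 [p])
[15] deliver 0→3 → N3(part t1 [p])
[16] deliver 1→2 → ∅
[17] deliver 1→2 → ∅
[18] timeout(0) → N0(coor t4 [p])

1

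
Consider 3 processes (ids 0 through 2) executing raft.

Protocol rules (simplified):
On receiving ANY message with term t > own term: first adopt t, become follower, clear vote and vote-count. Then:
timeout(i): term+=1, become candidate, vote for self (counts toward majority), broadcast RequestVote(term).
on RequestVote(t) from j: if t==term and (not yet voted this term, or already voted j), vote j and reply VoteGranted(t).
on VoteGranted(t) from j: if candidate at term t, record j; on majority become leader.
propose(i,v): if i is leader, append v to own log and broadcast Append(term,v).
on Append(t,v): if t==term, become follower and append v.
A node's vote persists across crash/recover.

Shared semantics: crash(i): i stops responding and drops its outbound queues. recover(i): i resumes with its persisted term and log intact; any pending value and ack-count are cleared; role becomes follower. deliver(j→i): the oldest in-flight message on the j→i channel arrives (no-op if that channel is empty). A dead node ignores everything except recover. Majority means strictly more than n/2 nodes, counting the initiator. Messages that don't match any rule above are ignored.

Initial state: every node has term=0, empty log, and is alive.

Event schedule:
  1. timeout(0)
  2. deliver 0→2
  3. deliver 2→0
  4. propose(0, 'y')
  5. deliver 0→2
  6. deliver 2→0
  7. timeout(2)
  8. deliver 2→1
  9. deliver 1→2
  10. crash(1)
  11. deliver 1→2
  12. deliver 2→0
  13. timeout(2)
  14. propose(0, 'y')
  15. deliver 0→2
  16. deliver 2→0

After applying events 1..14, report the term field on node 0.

after 1 — timeout(0): n0:cand/t1/[-]
after 2 — deliver 0→2: n2:foll/t1/[-]
after 3 — deliver 2→0: n0:lead/t1/[-]
after 4 — propose(0,'y'): n0:lead/t1/[y]
after 5 — deliver 0→2: n2:foll/t1/[y]
after 6 — deliver 2→0: ·
after 7 — timeout(2): n2:cand/t2/[y]
after 8 — deliver 2→1: n1:foll/t2/[-]
after 9 — deliver 1→2: n2:lead/t2/[y]
after 10 — crash(1): n1:✗foll/t2/[-]
after 11 — deliver 1→2: ·
after 12 — deliver 2→0: n0:foll/t2/[y]
after 13 — timeout(2): n2:cand/t3/[y]
after 14 — propose(0,'y'): ·

2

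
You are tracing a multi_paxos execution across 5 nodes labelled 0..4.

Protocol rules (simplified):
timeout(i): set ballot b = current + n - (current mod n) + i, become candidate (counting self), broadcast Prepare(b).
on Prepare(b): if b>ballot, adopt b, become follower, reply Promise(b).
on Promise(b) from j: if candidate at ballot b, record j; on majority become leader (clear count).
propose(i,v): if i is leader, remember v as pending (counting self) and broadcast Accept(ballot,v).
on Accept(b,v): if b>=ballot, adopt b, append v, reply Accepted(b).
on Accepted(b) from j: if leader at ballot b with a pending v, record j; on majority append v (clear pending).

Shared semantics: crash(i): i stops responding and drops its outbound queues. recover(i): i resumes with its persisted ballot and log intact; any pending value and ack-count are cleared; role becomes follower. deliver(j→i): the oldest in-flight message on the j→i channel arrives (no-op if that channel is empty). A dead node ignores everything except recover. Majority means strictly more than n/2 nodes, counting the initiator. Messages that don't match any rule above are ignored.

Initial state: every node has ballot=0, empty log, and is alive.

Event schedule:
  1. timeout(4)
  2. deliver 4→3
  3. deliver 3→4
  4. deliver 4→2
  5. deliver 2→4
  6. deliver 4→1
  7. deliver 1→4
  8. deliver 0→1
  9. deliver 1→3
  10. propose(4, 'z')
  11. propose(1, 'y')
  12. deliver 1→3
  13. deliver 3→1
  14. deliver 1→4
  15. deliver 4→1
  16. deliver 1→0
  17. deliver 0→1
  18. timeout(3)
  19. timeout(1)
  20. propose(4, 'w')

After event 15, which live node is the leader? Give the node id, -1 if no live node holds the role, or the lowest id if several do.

4

step 1 timeout(4): 4={cand,b=9,log=-}
step 2 deliver 4→3: 3={foll,b=9,log=-}
step 3 deliver 3→4: —
step 4 deliver 4→2: 2={foll,b=9,log=-}
step 5 deliver 2→4: 4={lead,b=9,log=-}
step 6 deliver 4→1: 1={foll,b=9,log=-}
step 7 deliver 1→4: —
step 8 deliver 0→1: —
step 9 deliver 1→3: —
step 10 propose(4,'z'): —
step 11 propose(1,'y'): —
step 12 deliver 1→3: —
step 13 deliver 3→1: —
step 14 deliver 1→4: —
step 15 deliver 4→1: 1={foll,b=9,log=z}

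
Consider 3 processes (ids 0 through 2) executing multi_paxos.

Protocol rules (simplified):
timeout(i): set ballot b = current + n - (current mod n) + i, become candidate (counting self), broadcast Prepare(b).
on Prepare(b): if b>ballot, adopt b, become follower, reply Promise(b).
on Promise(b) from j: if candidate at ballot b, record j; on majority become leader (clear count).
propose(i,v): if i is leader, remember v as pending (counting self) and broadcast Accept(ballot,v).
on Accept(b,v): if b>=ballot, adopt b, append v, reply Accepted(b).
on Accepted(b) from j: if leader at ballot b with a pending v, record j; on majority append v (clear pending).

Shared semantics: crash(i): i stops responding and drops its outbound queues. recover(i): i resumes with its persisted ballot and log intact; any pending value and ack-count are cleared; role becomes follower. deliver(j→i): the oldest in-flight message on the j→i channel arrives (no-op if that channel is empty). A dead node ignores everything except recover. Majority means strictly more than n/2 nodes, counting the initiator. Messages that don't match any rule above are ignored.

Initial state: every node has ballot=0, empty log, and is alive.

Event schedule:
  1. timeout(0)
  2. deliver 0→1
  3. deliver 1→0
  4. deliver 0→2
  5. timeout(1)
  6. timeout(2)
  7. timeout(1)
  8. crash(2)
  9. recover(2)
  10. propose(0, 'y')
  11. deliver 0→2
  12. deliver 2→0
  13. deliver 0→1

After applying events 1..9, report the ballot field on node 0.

[1] timeout(0) → N0(cand b3 [-])
[2] deliver 0→1 → N1(foll b3 [-])
[3] deliver 1→0 → N0(lead b3 [-])
[4] deliver 0→2 → N2(foll b3 [-])
[5] timeout(1) → N1(cand b7 [-])
[6] timeout(2) → N2(cand b8 [-])
[7] timeout(1) → N1(cand b10 [-])
[8] crash(2) → N2(✗cand b8 [-])
[9] recover(2) → N2(foll b8 [-])

3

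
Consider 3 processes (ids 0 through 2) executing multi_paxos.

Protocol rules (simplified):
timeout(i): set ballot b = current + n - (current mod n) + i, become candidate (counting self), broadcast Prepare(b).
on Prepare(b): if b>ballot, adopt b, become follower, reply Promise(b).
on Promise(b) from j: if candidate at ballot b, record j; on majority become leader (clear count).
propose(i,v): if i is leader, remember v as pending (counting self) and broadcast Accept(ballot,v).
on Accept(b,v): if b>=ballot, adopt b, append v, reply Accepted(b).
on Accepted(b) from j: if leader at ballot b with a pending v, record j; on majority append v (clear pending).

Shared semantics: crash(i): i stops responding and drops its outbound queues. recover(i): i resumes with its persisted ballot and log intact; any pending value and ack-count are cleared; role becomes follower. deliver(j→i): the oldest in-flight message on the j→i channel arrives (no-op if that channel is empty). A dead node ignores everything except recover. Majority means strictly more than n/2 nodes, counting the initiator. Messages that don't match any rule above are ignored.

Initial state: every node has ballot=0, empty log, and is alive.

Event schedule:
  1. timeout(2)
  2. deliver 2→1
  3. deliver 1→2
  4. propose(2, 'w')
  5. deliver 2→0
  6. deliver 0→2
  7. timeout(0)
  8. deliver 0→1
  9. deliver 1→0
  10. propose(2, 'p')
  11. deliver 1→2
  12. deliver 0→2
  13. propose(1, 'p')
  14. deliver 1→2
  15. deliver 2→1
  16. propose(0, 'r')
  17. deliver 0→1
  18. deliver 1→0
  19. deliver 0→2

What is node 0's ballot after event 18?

6

after 1 — timeout(2): n2:cand/b5/[-]
after 2 — deliver 2→1: n1:foll/b5/[-]
after 3 — deliver 1→2: n2:lead/b5/[-]
after 4 — propose(2,'w'): ·
after 5 — deliver 2→0: n0:foll/b5/[-]
after 6 — deliver 0→2: ·
after 7 — timeout(0): n0:cand/b6/[-]
after 8 — deliver 0→1: n1:foll/b6/[-]
after 9 — deliver 1→0: n0:lead/b6/[-]
after 10 — propose(2,'p'): ·
after 11 — deliver 1→2: ·
after 12 — deliver 0→2: n2:foll/b6/[-]
after 13 — propose(1,'p'): ·
after 14 — deliver 1→2: ·
after 15 — deliver 2→1: ·
after 16 — propose(0,'r'): ·
after 17 — deliver 0→1: n1:foll/b6/[r]
after 18 — deliver 1→0: n0:lead/b6/[r]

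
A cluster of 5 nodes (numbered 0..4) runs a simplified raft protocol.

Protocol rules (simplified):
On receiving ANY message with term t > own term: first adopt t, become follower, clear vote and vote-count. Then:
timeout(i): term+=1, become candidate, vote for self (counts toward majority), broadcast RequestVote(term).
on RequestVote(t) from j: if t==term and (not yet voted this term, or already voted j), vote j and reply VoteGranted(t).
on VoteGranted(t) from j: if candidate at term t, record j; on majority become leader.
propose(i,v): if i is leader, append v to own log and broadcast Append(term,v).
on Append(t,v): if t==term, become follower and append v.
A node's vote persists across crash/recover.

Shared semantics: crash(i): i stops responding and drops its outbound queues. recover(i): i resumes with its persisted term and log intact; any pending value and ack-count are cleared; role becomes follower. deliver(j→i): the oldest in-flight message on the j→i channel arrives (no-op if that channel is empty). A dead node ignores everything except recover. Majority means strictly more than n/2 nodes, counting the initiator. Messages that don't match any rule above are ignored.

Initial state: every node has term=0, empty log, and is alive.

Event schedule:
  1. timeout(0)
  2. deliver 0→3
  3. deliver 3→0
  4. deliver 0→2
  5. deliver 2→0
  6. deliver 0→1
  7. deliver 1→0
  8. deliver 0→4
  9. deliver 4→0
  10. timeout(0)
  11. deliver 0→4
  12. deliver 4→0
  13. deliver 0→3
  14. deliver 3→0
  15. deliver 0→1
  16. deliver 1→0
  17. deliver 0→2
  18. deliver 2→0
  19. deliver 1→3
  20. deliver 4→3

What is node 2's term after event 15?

e1 timeout(0): 0[cand,t=1,-]
e2 deliver 0→3: 3[foll,t=1,-]
e3 deliver 3→0: ·
e4 deliver 0→2: 2[foll,t=1,-]
e5 deliver 2→0: 0[lead,t=1,-]
e6 deliver 0→1: 1[foll,t=1,-]
e7 deliver 1→0: ·
e8 deliver 0→4: 4[foll,t=1,-]
e9 deliver 4→0: ·
e10 timeout(0): 0[cand,t=2,-]
e11 deliver 0→4: 4[foll,t=2,-]
e12 deliver 4→0: ·
e13 deliver 0→3: 3[foll,t=2,-]
e14 deliver 3→0: 0[lead,t=2,-]
e15 deliver 0→1: 1[foll,t=2,-]

1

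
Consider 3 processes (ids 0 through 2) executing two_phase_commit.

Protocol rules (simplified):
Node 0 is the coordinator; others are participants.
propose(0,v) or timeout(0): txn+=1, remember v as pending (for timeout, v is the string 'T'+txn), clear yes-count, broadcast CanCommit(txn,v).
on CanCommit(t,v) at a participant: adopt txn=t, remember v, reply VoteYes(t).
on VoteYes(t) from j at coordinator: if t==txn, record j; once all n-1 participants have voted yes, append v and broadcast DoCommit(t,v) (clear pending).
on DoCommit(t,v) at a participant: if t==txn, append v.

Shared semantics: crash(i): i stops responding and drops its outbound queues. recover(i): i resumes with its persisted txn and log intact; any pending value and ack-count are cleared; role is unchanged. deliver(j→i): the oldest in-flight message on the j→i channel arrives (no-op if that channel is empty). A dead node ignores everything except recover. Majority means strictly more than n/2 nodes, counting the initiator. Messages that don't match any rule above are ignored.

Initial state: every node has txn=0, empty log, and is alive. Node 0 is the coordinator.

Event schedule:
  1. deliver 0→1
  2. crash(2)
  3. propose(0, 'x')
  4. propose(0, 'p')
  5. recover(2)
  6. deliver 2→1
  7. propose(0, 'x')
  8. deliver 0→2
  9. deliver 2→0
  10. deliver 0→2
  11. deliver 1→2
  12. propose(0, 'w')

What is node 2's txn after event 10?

step 1 deliver 0→1: —
step 2 crash(2): 2={✗part,t=0,log=-}
step 3 propose(0,'x'): 0={coor,t=1,log=-}
step 4 propose(0,'p'): 0={coor,t=2,log=-}
step 5 recover(2): 2={part,t=0,log=-}
step 6 deliver 2→1: —
step 7 propose(0,'x'): 0={coor,t=3,log=-}
step 8 deliver 0→2: 2={part,t=1,log=-}
step 9 deliver 2→0: —
step 10 deliver 0→2: 2={part,t=2,log=-}

2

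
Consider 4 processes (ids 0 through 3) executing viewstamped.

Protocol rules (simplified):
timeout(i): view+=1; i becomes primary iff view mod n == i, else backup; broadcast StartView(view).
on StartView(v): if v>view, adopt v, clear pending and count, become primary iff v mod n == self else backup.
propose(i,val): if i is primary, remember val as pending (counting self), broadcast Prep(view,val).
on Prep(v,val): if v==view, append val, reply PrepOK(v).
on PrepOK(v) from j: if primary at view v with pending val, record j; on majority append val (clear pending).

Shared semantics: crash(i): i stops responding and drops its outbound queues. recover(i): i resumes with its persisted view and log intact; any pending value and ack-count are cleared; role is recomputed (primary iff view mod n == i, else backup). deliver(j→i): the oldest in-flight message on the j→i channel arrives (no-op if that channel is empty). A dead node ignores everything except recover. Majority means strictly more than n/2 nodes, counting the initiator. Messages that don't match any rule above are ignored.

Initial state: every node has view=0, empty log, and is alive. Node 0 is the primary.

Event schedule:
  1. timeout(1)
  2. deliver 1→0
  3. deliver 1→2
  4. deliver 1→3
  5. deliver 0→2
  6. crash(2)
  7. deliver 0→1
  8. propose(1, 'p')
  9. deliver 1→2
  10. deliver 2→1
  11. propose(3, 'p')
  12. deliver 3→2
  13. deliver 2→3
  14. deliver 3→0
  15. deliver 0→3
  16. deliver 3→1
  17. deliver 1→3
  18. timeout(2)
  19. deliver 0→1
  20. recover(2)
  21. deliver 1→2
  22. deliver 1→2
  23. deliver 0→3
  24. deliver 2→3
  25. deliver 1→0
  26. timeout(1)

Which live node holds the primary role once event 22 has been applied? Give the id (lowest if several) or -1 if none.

1. timeout(1):  <1:prim v1 ->
2. deliver 1→0:  <0:back v1 ->
3. deliver 1→2:  <2:back v1 ->
4. deliver 1→3:  <3:back v1 ->
5. deliver 0→2:  nop
6. crash(2):  <2:✗back v1 ->
7. deliver 0→1:  nop
8. propose(1,'p'):  nop
9. deliver 1→2:  nop
10. deliver 2→1:  nop
11. propose(3,'p'):  nop
12. deliver 3→2:  nop
13. deliver 2→3:  nop
14. deliver 3→0:  nop
15. deliver 0→3:  nop
16. deliver 3→1:  nop
17. deliver 1→3:  <3:back v1 p>
18. timeout(2):  nop
19. deliver 0→1:  nop
20. recover(2):  <2:back v1 ->
21. deliver 1→2:  <2:back v1 p>
22. deliver 1→2:  nop

1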